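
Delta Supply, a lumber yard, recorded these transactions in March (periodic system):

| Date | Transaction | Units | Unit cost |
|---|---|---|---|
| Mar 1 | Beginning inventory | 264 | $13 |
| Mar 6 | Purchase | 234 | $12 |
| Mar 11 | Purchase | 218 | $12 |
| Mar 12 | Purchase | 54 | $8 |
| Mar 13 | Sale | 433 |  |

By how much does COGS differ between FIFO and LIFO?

$480

FIFO COGS: 264 @ $13 + 169 @ $12 = $5,460
LIFO COGS: 54 @ $8 + 218 @ $12 + 161 @ $12 = $4,980
Difference = |$5,460 − $4,980| = $480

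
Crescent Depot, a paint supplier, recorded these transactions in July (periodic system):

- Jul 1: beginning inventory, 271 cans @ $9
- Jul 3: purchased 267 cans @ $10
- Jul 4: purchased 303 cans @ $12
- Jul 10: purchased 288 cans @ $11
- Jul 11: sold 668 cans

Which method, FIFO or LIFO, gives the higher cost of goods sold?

LIFO

FIFO COGS: 271 @ $9 + 267 @ $10 + 130 @ $12 = $6,669
LIFO COGS: 288 @ $11 + 303 @ $12 + 77 @ $10 = $7,574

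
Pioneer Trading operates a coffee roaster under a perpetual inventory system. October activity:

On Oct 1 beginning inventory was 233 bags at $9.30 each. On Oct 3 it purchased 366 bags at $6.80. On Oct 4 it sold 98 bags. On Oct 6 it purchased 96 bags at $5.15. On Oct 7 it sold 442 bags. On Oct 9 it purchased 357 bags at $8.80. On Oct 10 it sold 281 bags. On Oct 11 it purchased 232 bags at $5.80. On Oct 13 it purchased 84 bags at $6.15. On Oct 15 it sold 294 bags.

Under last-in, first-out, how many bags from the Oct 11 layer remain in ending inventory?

22

Oct 4, 98 sold [LIFO — newest first]: 98 @ $6.80 = $666.40
Oct 7, 442 sold [LIFO — newest first]: 96 @ $5.15 + 268 @ $6.80 + 78 @ $9.30 = $3,042.20
Oct 10, 281 sold [LIFO — newest first]: 281 @ $8.80 = $2,472.80
Oct 15, 294 sold [LIFO — newest first]: 84 @ $6.15 + 210 @ $5.80 = $1,734.60
Total COGS = $666.40 + $3,042.20 + $2,472.80 + $1,734.60 = $7,916.00
Ending inventory: 155 @ $9.30 + 76 @ $8.80 + 22 @ $5.80 = $2,237.90
Check: goods available $10,153.90 = COGS $7,916.00 + ending $2,237.90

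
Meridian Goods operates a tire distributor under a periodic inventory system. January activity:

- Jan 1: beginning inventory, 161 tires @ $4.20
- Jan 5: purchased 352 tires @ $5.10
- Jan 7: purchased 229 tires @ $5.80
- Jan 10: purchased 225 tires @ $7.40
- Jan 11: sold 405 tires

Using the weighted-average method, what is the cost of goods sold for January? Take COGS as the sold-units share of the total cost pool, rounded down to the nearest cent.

COGS = $2,288.68

Jan 11, sell 405: 405/967 × $5,464.60 → $2,288.68
Ending inventory (cost pool remaining) = $3,175.92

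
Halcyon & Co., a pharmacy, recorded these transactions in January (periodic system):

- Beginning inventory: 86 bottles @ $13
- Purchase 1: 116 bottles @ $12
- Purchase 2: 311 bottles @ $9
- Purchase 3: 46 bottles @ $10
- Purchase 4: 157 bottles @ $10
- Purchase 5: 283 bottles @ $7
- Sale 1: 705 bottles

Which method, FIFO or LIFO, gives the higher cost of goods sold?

FIFO

FIFO COGS: 86 @ $13 + 116 @ $12 + 311 @ $9 + 46 @ $10 + 146 @ $10 = $7,229
LIFO COGS: 283 @ $7 + 157 @ $10 + 46 @ $10 + 219 @ $9 = $5,982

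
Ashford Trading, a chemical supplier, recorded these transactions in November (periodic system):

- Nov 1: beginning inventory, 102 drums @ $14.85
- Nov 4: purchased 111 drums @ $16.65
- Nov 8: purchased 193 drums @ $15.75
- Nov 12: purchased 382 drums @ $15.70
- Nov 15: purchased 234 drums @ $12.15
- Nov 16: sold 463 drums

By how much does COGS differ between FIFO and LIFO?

FIFO COGS: 102 @ $14.85 + 111 @ $16.65 + 193 @ $15.75 + 57 @ $15.70 = $7,297.50
LIFO COGS: 234 @ $12.15 + 229 @ $15.70 = $6,438.40
Difference = |$7,297.50 − $6,438.40| = $859.10

$859.10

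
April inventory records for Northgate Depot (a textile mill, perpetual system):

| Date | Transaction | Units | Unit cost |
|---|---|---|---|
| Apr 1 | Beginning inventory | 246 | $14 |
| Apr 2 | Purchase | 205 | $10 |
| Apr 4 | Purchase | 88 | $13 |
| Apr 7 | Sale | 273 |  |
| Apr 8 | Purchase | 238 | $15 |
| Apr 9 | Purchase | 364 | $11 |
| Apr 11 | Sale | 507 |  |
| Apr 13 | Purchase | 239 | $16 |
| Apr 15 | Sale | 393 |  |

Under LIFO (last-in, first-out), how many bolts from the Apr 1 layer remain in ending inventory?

Apr 7, 273 sold [LIFO — newest first]: 88 @ $13 + 185 @ $10 = $2,994
Apr 11, 507 sold [LIFO — newest first]: 364 @ $11 + 143 @ $15 = $6,149
Apr 15, 393 sold [LIFO — newest first]: 239 @ $16 + 95 @ $15 + 20 @ $10 + 39 @ $14 = $5,995
Total COGS = $2,994 + $6,149 + $5,995 = $15,138
Ending inventory: 207 @ $14 = $2,898

207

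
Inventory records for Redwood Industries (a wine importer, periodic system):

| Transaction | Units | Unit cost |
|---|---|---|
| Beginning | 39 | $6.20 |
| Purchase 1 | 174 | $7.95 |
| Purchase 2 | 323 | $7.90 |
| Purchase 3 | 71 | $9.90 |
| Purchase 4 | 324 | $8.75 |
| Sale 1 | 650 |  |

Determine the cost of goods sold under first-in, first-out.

COGS = $5,255.95

Sale 1 (650) [FIFO — oldest first]: 39 @ $6.20 + 174 @ $7.95 + 323 @ $7.90 + 71 @ $9.90 + 43 @ $8.75 = $5,255.95
Ending inventory: 281 @ $8.75 = $2,458.75
Check: goods available $7,714.70 = COGS $5,255.95 + ending $2,458.75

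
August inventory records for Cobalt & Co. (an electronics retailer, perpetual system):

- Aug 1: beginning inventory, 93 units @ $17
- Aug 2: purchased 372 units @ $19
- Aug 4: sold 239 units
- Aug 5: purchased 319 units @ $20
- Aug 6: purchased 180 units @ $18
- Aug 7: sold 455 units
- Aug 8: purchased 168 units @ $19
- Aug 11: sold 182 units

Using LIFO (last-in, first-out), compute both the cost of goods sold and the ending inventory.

Aug 4, 239 sold [LIFO — newest first]: 239 @ $19 = $4,541
Aug 7, 455 sold [LIFO — newest first]: 180 @ $18 + 275 @ $20 = $8,740
Aug 11, 182 sold [LIFO — newest first]: 168 @ $19 + 14 @ $20 = $3,472
Total COGS = $4,541 + $8,740 + $3,472 = $16,753
Ending inventory: 93 @ $17 + 133 @ $19 + 30 @ $20 = $4,708
Check: goods available $21,461 = COGS $16,753 + ending $4,708

COGS = $16,753; ending inventory = $4,708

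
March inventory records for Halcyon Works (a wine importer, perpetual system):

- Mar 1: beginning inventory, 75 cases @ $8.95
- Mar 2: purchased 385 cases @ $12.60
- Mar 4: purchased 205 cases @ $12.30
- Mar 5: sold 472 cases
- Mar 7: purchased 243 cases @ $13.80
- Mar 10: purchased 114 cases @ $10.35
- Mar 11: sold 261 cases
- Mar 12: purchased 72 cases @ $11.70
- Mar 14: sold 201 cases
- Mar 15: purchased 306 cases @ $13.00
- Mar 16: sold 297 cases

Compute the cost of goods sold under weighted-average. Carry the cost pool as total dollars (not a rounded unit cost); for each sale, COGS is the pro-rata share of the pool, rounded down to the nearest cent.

COGS = $15,239.32

After Mar 1: 75 on hand, pool $671.25 (≈ $8.9500 each)
After Mar 2: 460 on hand, pool $5,522.25 (≈ $12.0049 each)
After Mar 4: 665 on hand, pool $8,043.75 (≈ $12.0959 each)
Mar 5, sell 472: 472/665 × $8,043.75 → $5,709.24
After Mar 7: 436 on hand, pool $5,687.91 (≈ $13.0457 each)
After Mar 10: 550 on hand, pool $6,867.81 (≈ $12.4869 each)
Mar 11, sell 261: 261/550 × $6,867.81 → $3,259.08
After Mar 12: 361 on hand, pool $4,451.13 (≈ $12.3300 each)
Mar 14, sell 201: 201/361 × $4,451.13 → $2,478.33
After Mar 15: 466 on hand, pool $5,950.80 (≈ $12.7700 each)
Mar 16, sell 297: 297/466 × $5,950.80 → $3,792.67
Total COGS = $5,709.24 + $3,259.08 + $2,478.33 + $3,792.67 = $15,239.32
Ending inventory (cost pool remaining) = $2,158.13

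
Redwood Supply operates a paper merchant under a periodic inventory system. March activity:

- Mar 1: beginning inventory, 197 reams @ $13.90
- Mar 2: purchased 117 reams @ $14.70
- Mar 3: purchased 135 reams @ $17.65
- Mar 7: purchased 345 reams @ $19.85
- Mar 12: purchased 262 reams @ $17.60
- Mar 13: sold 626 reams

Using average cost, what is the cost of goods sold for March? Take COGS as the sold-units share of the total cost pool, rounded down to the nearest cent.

Mar 13, sell 626: 626/1056 × $18,300.40 → $10,848.53
Ending inventory (cost pool remaining) = $7,451.87
Check: goods available $18,300.40 = COGS $10,848.53 + ending $7,451.87

COGS = $10,848.53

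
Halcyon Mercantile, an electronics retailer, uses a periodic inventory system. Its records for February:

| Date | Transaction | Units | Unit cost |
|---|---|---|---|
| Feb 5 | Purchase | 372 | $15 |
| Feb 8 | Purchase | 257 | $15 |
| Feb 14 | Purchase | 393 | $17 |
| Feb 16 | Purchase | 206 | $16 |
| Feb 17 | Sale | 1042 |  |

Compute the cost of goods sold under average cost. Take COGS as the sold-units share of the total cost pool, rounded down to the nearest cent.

Feb 17, sell 1042: 1042/1228 × $19,412.00 → $16,471.74
Ending inventory (cost pool remaining) = $2,940.26
Check: goods available $19,412.00 = COGS $16,471.74 + ending $2,940.26

COGS = $16,471.74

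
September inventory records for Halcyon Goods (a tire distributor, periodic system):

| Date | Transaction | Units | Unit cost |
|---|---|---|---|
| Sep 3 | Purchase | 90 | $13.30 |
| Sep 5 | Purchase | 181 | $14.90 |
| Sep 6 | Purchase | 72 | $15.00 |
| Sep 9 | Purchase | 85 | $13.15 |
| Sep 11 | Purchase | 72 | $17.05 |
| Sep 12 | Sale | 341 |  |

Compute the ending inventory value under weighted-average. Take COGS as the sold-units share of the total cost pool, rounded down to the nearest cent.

Sep 12, sell 341: 341/500 × $7,319.25 → $4,991.72
Ending inventory (cost pool remaining) = $2,327.53

Ending inventory = $2,327.53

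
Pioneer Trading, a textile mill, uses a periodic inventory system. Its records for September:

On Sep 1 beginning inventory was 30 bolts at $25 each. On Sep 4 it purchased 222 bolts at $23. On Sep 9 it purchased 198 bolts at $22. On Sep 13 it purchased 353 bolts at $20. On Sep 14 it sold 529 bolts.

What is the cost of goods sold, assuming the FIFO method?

COGS = $11,792

Sep 14, 529 sold [FIFO — oldest first]: 30 @ $25 + 222 @ $23 + 198 @ $22 + 79 @ $20 = $11,792
Ending inventory: 274 @ $20 = $5,480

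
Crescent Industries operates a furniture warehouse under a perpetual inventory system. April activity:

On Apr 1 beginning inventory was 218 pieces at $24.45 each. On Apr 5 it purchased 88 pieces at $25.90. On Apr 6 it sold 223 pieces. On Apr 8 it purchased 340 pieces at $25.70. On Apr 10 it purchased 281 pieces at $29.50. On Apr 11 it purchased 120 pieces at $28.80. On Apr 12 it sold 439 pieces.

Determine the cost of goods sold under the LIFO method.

Apr 6, 223 sold [LIFO — newest first]: 88 @ $25.90 + 135 @ $24.45 = $5,579.95
Apr 12, 439 sold [LIFO — newest first]: 120 @ $28.80 + 281 @ $29.50 + 38 @ $25.70 = $12,722.10
Total COGS = $5,579.95 + $12,722.10 = $18,302.05
Ending inventory: 83 @ $24.45 + 302 @ $25.70 = $9,790.75
Check: goods available $28,092.80 = COGS $18,302.05 + ending $9,790.75

COGS = $18,302.05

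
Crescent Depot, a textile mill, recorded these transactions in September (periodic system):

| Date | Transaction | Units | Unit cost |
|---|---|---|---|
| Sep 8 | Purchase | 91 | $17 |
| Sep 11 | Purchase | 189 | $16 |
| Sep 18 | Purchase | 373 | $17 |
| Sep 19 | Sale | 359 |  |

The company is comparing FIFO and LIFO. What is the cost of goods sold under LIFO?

COGS = $6,103

FIFO COGS: 91 @ $17 + 189 @ $16 + 79 @ $17 = $5,914
LIFO COGS: 359 @ $17 = $6,103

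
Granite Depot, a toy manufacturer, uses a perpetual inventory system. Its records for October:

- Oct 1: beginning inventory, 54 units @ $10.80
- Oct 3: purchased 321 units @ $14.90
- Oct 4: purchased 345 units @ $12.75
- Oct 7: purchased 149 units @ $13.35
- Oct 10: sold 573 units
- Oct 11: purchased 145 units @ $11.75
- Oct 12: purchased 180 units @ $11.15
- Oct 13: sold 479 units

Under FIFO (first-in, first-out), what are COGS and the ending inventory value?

Oct 10, 573 sold [FIFO — oldest first]: 54 @ $10.80 + 321 @ $14.90 + 198 @ $12.75 = $7,890.60
Oct 13, 479 sold [FIFO — oldest first]: 147 @ $12.75 + 149 @ $13.35 + 145 @ $11.75 + 38 @ $11.15 = $5,990.85
Total COGS = $7,890.60 + $5,990.85 = $13,881.45
Ending inventory: 142 @ $11.15 = $1,583.30

COGS = $13,881.45; ending inventory = $1,583.30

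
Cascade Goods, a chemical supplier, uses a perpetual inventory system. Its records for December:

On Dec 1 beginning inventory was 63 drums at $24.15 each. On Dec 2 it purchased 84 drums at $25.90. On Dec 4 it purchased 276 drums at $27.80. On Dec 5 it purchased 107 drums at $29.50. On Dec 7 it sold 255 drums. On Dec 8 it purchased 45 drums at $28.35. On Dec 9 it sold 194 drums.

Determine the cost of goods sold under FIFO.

COGS = $12,136.85

Dec 7, 255 sold [FIFO — oldest first]: 63 @ $24.15 + 84 @ $25.90 + 108 @ $27.80 = $6,699.45
Dec 9, 194 sold [FIFO — oldest first]: 168 @ $27.80 + 26 @ $29.50 = $5,437.40
Total COGS = $6,699.45 + $5,437.40 = $12,136.85
Ending inventory: 81 @ $29.50 + 45 @ $28.35 = $3,665.25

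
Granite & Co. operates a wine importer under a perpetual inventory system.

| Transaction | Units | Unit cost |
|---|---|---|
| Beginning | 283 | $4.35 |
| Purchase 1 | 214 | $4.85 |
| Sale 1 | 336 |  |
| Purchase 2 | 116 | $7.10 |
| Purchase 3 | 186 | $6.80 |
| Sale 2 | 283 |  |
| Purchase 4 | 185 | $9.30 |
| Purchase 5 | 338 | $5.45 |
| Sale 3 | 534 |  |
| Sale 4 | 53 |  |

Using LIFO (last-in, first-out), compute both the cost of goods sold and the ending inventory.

COGS = $7,415.35; ending inventory = $504.60

Sale 1 (336) [LIFO — newest first]: 214 @ $4.85 + 122 @ $4.35 = $1,568.60
Sale 2 (283) [LIFO — newest first]: 186 @ $6.80 + 97 @ $7.10 = $1,953.50
Sale 3 (534) [LIFO — newest first]: 338 @ $5.45 + 185 @ $9.30 + 11 @ $7.10 = $3,640.70
Sale 4 (53) [LIFO — newest first]: 8 @ $7.10 + 45 @ $4.35 = $252.55
Total COGS = $1,568.60 + $1,953.50 + $3,640.70 + $252.55 = $7,415.35
Ending inventory: 116 @ $4.35 = $504.60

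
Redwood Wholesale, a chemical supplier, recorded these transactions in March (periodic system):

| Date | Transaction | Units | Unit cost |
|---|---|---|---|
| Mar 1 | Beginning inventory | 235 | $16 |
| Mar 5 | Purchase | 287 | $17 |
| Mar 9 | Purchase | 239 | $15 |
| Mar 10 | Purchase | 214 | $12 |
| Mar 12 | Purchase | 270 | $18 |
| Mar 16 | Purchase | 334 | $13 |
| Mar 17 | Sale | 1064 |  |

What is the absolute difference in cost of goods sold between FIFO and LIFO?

FIFO COGS: 235 @ $16 + 287 @ $17 + 239 @ $15 + 214 @ $12 + 89 @ $18 = $16,394
LIFO COGS: 334 @ $13 + 270 @ $18 + 214 @ $12 + 239 @ $15 + 7 @ $17 = $15,474
Difference = |$16,394 − $15,474| = $920

$920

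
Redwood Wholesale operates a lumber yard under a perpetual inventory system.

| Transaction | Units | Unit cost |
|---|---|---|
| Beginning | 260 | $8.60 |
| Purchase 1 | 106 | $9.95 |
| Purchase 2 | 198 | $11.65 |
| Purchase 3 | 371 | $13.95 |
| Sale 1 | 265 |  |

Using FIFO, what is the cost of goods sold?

Sale 1 (265) [FIFO — oldest first]: 260 @ $8.60 + 5 @ $9.95 = $2,285.75
Ending inventory: 101 @ $9.95 + 198 @ $11.65 + 371 @ $13.95 = $8,487.10

COGS = $2,285.75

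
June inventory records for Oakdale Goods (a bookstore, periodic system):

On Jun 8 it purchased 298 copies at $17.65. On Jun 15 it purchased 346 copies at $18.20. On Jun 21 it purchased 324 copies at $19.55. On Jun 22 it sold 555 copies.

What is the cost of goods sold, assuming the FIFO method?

COGS = $9,937.10

Jun 22, 555 sold [FIFO — oldest first]: 298 @ $17.65 + 257 @ $18.20 = $9,937.10
Ending inventory: 89 @ $18.20 + 324 @ $19.55 = $7,954.00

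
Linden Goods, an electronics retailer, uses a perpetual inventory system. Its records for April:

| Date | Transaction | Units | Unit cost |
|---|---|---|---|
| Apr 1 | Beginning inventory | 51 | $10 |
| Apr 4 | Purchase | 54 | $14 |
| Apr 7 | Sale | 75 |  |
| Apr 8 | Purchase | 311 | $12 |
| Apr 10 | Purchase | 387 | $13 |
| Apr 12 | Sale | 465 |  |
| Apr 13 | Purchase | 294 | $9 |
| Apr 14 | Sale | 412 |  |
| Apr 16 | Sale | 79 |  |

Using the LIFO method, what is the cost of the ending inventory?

Apr 7, 75 sold [LIFO — newest first]: 54 @ $14 + 21 @ $10 = $966
Apr 12, 465 sold [LIFO — newest first]: 387 @ $13 + 78 @ $12 = $5,967
Apr 14, 412 sold [LIFO — newest first]: 294 @ $9 + 118 @ $12 = $4,062
Apr 16, 79 sold [LIFO — newest first]: 79 @ $12 = $948
Total COGS = $966 + $5,967 + $4,062 + $948 = $11,943
Ending inventory: 30 @ $10 + 36 @ $12 = $732

Ending inventory = $732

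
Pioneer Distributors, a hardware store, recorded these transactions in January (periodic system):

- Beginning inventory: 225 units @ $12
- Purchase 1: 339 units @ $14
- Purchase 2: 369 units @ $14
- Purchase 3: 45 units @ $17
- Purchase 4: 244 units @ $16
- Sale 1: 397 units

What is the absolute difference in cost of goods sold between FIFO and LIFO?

FIFO COGS: 225 @ $12 + 172 @ $14 = $5,108
LIFO COGS: 244 @ $16 + 45 @ $17 + 108 @ $14 = $6,181
Difference = |$5,108 − $6,181| = $1,073

$1,073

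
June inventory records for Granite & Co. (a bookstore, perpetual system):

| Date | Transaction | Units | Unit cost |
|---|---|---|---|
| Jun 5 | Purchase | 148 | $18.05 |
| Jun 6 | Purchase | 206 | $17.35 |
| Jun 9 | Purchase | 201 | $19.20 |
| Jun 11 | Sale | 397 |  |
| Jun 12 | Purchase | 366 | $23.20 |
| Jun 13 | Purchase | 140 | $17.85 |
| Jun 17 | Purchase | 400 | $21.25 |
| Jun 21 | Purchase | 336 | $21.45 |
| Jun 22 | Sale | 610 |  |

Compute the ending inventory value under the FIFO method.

Jun 11, 397 sold [FIFO — oldest first]: 148 @ $18.05 + 206 @ $17.35 + 43 @ $19.20 = $7,071.10
Jun 22, 610 sold [FIFO — oldest first]: 158 @ $19.20 + 366 @ $23.20 + 86 @ $17.85 = $13,059.90
Total COGS = $7,071.10 + $13,059.90 = $20,131.00
Ending inventory: 54 @ $17.85 + 400 @ $21.25 + 336 @ $21.45 = $16,671.10

Ending inventory = $16,671.10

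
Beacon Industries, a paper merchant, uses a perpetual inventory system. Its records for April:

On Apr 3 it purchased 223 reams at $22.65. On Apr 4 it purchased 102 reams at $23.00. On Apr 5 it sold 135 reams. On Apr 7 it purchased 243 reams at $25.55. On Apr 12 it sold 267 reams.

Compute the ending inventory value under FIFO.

Apr 5, 135 sold [FIFO — oldest first]: 135 @ $22.65 = $3,057.75
Apr 12, 267 sold [FIFO — oldest first]: 88 @ $22.65 + 102 @ $23.00 + 77 @ $25.55 = $6,306.55
Total COGS = $3,057.75 + $6,306.55 = $9,364.30
Ending inventory: 166 @ $25.55 = $4,241.30

Ending inventory = $4,241.30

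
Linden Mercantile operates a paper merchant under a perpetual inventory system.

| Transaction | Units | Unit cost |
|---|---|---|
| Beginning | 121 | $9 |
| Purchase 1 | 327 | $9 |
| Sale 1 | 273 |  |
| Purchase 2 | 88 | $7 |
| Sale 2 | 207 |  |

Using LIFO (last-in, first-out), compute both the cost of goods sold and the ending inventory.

COGS = $4,144; ending inventory = $504

Sale 1 (273) [LIFO — newest first]: 273 @ $9 = $2,457
Sale 2 (207) [LIFO — newest first]: 88 @ $7 + 54 @ $9 + 65 @ $9 = $1,687
Total COGS = $2,457 + $1,687 = $4,144
Ending inventory: 56 @ $9 = $504
Check: goods available $4,648 = COGS $4,144 + ending $504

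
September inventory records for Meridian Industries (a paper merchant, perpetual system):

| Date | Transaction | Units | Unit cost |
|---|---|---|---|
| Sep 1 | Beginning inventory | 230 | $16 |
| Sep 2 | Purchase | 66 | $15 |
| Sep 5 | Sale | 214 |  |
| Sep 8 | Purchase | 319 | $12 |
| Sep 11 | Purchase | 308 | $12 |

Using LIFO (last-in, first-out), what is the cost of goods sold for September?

COGS = $3,358

Sep 5, 214 sold [LIFO — newest first]: 66 @ $15 + 148 @ $16 = $3,358
Ending inventory: 82 @ $16 + 319 @ $12 + 308 @ $12 = $8,836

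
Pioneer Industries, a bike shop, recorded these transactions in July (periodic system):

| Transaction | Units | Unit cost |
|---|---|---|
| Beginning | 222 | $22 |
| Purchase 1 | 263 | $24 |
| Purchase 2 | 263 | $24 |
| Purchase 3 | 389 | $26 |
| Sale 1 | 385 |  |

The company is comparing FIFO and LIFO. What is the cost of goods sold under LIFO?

FIFO COGS: 222 @ $22 + 163 @ $24 = $8,796
LIFO COGS: 385 @ $26 = $10,010

COGS = $10,010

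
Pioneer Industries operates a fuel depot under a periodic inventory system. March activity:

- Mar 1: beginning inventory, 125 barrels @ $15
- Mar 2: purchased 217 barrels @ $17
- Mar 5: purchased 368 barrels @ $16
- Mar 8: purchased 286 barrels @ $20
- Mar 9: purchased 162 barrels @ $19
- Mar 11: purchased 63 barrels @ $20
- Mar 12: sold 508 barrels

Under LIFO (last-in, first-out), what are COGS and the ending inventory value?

Mar 12, 508 sold [LIFO — newest first]: 63 @ $20 + 162 @ $19 + 283 @ $20 = $9,998
Ending inventory: 125 @ $15 + 217 @ $17 + 368 @ $16 + 3 @ $20 = $11,512
Check: goods available $21,510 = COGS $9,998 + ending $11,512

COGS = $9,998; ending inventory = $11,512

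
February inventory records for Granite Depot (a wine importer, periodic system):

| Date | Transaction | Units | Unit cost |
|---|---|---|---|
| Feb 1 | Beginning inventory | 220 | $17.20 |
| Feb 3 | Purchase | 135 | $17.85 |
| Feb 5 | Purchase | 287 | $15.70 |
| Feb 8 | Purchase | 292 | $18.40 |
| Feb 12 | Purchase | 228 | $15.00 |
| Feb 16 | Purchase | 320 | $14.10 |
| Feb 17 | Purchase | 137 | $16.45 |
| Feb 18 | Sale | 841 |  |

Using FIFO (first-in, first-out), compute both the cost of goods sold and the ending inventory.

COGS = $14,361.25; ending inventory = $11,896.85

Feb 18, 841 sold [FIFO — oldest first]: 220 @ $17.20 + 135 @ $17.85 + 287 @ $15.70 + 199 @ $18.40 = $14,361.25
Ending inventory: 93 @ $18.40 + 228 @ $15.00 + 320 @ $14.10 + 137 @ $16.45 = $11,896.85
Check: goods available $26,258.10 = COGS $14,361.25 + ending $11,896.85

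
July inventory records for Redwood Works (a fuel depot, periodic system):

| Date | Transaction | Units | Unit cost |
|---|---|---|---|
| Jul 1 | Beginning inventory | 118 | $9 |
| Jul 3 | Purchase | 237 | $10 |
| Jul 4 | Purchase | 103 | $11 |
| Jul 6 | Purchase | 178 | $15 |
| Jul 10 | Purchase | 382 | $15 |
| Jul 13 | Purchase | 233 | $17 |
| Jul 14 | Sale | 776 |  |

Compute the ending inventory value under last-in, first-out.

Ending inventory = $4,820

Jul 14, 776 sold [LIFO — newest first]: 233 @ $17 + 382 @ $15 + 161 @ $15 = $12,106
Ending inventory: 118 @ $9 + 237 @ $10 + 103 @ $11 + 17 @ $15 = $4,820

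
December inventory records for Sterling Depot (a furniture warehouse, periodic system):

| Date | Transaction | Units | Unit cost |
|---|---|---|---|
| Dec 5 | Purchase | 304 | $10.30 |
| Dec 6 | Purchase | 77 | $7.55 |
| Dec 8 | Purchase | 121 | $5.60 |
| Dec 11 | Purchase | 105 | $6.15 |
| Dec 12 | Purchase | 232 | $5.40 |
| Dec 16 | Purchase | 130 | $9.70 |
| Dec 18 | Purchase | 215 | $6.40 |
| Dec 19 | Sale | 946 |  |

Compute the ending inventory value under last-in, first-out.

Dec 19, 946 sold [LIFO — newest first]: 215 @ $6.40 + 130 @ $9.70 + 232 @ $5.40 + 105 @ $6.15 + 121 @ $5.60 + 77 @ $7.55 + 66 @ $10.30 = $6,474.30
Ending inventory: 238 @ $10.30 = $2,451.40

Ending inventory = $2,451.40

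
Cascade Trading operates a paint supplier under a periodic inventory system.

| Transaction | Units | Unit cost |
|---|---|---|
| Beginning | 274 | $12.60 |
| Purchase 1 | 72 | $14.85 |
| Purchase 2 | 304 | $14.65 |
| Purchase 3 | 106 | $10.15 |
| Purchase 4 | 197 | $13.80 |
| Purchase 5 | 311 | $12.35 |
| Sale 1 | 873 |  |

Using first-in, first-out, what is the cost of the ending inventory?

Ending inventory = $4,944.85

Sale 1 (873) [FIFO — oldest first]: 274 @ $12.60 + 72 @ $14.85 + 304 @ $14.65 + 106 @ $10.15 + 117 @ $13.80 = $11,665.70
Ending inventory: 80 @ $13.80 + 311 @ $12.35 = $4,944.85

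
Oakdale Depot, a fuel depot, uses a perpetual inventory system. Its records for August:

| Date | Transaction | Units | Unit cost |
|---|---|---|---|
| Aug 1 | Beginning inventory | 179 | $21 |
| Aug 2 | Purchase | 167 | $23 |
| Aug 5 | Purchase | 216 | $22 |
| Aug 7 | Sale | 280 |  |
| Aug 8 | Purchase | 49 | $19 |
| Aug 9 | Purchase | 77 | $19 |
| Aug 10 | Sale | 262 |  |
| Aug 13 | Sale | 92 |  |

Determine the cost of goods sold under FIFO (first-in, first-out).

COGS = $13,720

Aug 7, 280 sold [FIFO — oldest first]: 179 @ $21 + 101 @ $23 = $6,082
Aug 10, 262 sold [FIFO — oldest first]: 66 @ $23 + 196 @ $22 = $5,830
Aug 13, 92 sold [FIFO — oldest first]: 20 @ $22 + 49 @ $19 + 23 @ $19 = $1,808
Total COGS = $6,082 + $5,830 + $1,808 = $13,720
Ending inventory: 54 @ $19 = $1,026
Check: goods available $14,746 = COGS $13,720 + ending $1,026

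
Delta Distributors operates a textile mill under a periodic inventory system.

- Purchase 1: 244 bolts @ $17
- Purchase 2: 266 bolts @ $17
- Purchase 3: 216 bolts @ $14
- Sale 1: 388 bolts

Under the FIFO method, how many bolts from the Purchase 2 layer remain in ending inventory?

122

Sale 1 (388) [FIFO — oldest first]: 244 @ $17 + 144 @ $17 = $6,596
Ending inventory: 122 @ $17 + 216 @ $14 = $5,098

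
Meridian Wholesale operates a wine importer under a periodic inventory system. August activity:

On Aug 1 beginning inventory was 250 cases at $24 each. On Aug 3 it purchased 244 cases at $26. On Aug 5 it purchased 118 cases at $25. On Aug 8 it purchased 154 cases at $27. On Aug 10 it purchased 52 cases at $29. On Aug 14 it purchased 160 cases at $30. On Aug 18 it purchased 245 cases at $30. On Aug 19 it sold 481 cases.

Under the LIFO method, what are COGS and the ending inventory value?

COGS = $14,306; ending inventory = $18,804

Aug 19, 481 sold [LIFO — newest first]: 245 @ $30 + 160 @ $30 + 52 @ $29 + 24 @ $27 = $14,306
Ending inventory: 250 @ $24 + 244 @ $26 + 118 @ $25 + 130 @ $27 = $18,804
Check: goods available $33,110 = COGS $14,306 + ending $18,804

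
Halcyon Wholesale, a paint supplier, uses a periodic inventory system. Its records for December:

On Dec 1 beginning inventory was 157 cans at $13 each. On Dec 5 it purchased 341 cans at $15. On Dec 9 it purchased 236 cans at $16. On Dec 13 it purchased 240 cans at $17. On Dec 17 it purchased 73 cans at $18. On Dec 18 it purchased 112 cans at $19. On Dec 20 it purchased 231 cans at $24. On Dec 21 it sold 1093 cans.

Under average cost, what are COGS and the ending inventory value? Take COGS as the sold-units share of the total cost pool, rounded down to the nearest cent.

Dec 21, sell 1093: 1093/1390 × $23,998.00 → $18,870.36
Ending inventory (cost pool remaining) = $5,127.64

COGS = $18,870.36; ending inventory = $5,127.64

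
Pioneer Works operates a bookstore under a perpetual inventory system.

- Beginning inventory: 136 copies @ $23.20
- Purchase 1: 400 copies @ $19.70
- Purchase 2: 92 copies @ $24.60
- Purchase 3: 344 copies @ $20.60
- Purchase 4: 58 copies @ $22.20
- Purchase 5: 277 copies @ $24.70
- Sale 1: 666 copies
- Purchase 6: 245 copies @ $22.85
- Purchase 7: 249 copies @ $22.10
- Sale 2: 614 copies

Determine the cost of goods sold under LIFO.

Sale 1 (666) [LIFO — newest first]: 277 @ $24.70 + 58 @ $22.20 + 331 @ $20.60 = $14,948.10
Sale 2 (614) [LIFO — newest first]: 249 @ $22.10 + 245 @ $22.85 + 13 @ $20.60 + 92 @ $24.60 + 15 @ $19.70 = $13,927.65
Total COGS = $14,948.10 + $13,927.65 = $28,875.75
Ending inventory: 136 @ $23.20 + 385 @ $19.70 = $10,739.70
Check: goods available $39,615.45 = COGS $28,875.75 + ending $10,739.70

COGS = $28,875.75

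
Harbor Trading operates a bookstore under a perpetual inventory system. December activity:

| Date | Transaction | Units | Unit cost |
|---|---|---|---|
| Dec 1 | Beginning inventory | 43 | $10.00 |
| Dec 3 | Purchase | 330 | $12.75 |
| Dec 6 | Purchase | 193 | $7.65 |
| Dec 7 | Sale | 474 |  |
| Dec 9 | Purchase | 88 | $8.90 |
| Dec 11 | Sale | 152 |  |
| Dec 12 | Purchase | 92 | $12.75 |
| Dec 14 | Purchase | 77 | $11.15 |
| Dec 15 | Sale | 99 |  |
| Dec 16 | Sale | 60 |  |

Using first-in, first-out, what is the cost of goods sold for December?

COGS = $8,505.00

Dec 7, 474 sold [FIFO — oldest first]: 43 @ $10.00 + 330 @ $12.75 + 101 @ $7.65 = $5,410.15
Dec 11, 152 sold [FIFO — oldest first]: 92 @ $7.65 + 60 @ $8.90 = $1,237.80
Dec 15, 99 sold [FIFO — oldest first]: 28 @ $8.90 + 71 @ $12.75 = $1,154.45
Dec 16, 60 sold [FIFO — oldest first]: 21 @ $12.75 + 39 @ $11.15 = $702.60
Total COGS = $5,410.15 + $1,237.80 + $1,154.45 + $702.60 = $8,505.00
Ending inventory: 38 @ $11.15 = $423.70
Check: goods available $8,928.70 = COGS $8,505.00 + ending $423.70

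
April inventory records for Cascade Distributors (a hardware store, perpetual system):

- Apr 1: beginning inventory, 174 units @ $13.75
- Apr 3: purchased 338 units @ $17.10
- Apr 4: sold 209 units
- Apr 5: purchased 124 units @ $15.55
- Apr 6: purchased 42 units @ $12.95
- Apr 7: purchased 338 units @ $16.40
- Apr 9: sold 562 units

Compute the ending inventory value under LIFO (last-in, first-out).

Apr 4, 209 sold [LIFO — newest first]: 209 @ $17.10 = $3,573.90
Apr 9, 562 sold [LIFO — newest first]: 338 @ $16.40 + 42 @ $12.95 + 124 @ $15.55 + 58 @ $17.10 = $9,007.10
Total COGS = $3,573.90 + $9,007.10 = $12,581.00
Ending inventory: 174 @ $13.75 + 71 @ $17.10 = $3,606.60
Check: goods available $16,187.60 = COGS $12,581.00 + ending $3,606.60

Ending inventory = $3,606.60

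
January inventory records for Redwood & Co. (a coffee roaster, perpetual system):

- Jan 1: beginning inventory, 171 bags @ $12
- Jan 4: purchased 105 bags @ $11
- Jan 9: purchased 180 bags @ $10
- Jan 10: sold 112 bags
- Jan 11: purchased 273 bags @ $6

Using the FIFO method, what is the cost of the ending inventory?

Ending inventory = $5,301

Jan 10, 112 sold [FIFO — oldest first]: 112 @ $12 = $1,344
Ending inventory: 59 @ $12 + 105 @ $11 + 180 @ $10 + 273 @ $6 = $5,301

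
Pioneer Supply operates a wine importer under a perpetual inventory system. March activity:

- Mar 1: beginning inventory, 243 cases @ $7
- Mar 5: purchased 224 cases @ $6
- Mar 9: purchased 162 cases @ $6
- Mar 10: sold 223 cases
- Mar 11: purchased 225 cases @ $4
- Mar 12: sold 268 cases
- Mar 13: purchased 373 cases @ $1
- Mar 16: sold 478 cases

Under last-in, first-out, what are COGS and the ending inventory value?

COGS = $3,499; ending inventory = $1,791

Mar 10, 223 sold [LIFO — newest first]: 162 @ $6 + 61 @ $6 = $1,338
Mar 12, 268 sold [LIFO — newest first]: 225 @ $4 + 43 @ $6 = $1,158
Mar 16, 478 sold [LIFO — newest first]: 373 @ $1 + 105 @ $6 = $1,003
Total COGS = $1,338 + $1,158 + $1,003 = $3,499
Ending inventory: 243 @ $7 + 15 @ $6 = $1,791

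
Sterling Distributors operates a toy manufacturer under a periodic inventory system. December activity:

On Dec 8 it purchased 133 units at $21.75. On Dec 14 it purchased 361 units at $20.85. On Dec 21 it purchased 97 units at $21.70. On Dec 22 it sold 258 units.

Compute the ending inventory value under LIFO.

Ending inventory = $7,062.75

Dec 22, 258 sold [LIFO — newest first]: 97 @ $21.70 + 161 @ $20.85 = $5,461.75
Ending inventory: 133 @ $21.75 + 200 @ $20.85 = $7,062.75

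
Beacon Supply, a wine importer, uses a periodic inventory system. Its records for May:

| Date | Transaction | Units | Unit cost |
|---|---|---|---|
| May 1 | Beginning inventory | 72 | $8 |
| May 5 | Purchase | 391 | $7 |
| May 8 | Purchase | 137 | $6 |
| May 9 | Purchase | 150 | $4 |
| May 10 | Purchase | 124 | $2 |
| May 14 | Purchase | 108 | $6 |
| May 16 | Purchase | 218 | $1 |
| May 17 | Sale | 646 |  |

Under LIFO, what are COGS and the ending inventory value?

COGS = $1,990; ending inventory = $3,859

May 17, 646 sold [LIFO — newest first]: 218 @ $1 + 108 @ $6 + 124 @ $2 + 150 @ $4 + 46 @ $6 = $1,990
Ending inventory: 72 @ $8 + 391 @ $7 + 91 @ $6 = $3,859
Check: goods available $5,849 = COGS $1,990 + ending $3,859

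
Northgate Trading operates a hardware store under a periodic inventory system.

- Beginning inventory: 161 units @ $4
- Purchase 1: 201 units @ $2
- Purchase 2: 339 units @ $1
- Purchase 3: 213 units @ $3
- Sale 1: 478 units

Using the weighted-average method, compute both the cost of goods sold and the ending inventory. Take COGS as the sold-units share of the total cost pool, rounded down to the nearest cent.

Sale 1, sell 478: 478/914 × $2,024.00 → $1,058.50
Ending inventory (cost pool remaining) = $965.50

COGS = $1,058.50; ending inventory = $965.50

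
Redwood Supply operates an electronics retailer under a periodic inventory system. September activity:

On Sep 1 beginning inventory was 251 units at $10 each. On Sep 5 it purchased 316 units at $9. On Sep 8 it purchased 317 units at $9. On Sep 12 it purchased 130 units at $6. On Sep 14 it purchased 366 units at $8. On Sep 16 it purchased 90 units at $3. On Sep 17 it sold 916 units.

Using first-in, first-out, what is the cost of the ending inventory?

Sep 17, 916 sold [FIFO — oldest first]: 251 @ $10 + 316 @ $9 + 317 @ $9 + 32 @ $6 = $8,399
Ending inventory: 98 @ $6 + 366 @ $8 + 90 @ $3 = $3,786

Ending inventory = $3,786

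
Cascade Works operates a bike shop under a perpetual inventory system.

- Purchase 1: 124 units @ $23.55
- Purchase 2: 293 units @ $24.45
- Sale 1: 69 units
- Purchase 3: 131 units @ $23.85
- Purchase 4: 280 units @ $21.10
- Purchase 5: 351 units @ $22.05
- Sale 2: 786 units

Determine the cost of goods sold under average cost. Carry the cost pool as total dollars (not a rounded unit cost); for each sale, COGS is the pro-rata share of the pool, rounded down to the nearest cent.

After Purchase 1: 124 on hand, pool $2,920.20 (≈ $23.5500 each)
After Purchase 2: 417 on hand, pool $10,084.05 (≈ $24.1824 each)
Sale 1, sell 69: 69/417 × $10,084.05 → $1,668.58
After Purchase 3: 479 on hand, pool $11,539.82 (≈ $24.0915 each)
After Purchase 4: 759 on hand, pool $17,447.82 (≈ $22.9879 each)
After Purchase 5: 1110 on hand, pool $25,187.37 (≈ $22.6913 each)
Sale 2, sell 786: 786/1110 × $25,187.37 → $17,835.38
Total COGS = $1,668.58 + $17,835.38 = $19,503.96
Ending inventory (cost pool remaining) = $7,351.99

COGS = $19,503.96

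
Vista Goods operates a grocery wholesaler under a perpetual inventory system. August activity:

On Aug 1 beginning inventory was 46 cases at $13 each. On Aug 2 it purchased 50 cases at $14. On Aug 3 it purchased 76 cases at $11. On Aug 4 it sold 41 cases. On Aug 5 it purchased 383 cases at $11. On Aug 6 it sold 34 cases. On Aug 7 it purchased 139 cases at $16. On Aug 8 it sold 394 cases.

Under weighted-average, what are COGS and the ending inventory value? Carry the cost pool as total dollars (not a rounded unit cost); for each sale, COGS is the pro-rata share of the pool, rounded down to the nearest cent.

After Aug 1: 46 on hand, pool $598.00 (≈ $13.0000 each)
After Aug 2: 96 on hand, pool $1,298.00 (≈ $13.5208 each)
After Aug 3: 172 on hand, pool $2,134.00 (≈ $12.4070 each)
Aug 4, sell 41: 41/172 × $2,134.00 → $508.68
After Aug 5: 514 on hand, pool $5,838.32 (≈ $11.3586 each)
Aug 6, sell 34: 34/514 × $5,838.32 → $386.19
After Aug 7: 619 on hand, pool $7,676.13 (≈ $12.4009 each)
Aug 8, sell 394: 394/619 × $7,676.13 → $4,885.93
Total COGS = $508.68 + $386.19 + $4,885.93 = $5,780.80
Ending inventory (cost pool remaining) = $2,790.20
Check: goods available $8,571.00 = COGS $5,780.80 + ending $2,790.20

COGS = $5,780.80; ending inventory = $2,790.20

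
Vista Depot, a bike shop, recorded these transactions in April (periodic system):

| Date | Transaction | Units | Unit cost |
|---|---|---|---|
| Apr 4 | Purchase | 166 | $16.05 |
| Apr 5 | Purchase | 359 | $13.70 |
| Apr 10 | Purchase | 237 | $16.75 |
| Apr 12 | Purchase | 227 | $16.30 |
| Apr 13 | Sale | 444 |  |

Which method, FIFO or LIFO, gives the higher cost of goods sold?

LIFO

FIFO COGS: 166 @ $16.05 + 278 @ $13.70 = $6,472.90
LIFO COGS: 227 @ $16.30 + 217 @ $16.75 = $7,334.85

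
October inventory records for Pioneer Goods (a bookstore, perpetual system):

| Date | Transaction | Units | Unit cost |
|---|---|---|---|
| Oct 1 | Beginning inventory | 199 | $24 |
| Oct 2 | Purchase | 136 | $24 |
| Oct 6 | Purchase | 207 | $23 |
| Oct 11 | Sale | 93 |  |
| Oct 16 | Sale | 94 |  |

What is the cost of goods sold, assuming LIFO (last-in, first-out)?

COGS = $4,301

Oct 11, 93 sold [LIFO — newest first]: 93 @ $23 = $2,139
Oct 16, 94 sold [LIFO — newest first]: 94 @ $23 = $2,162
Total COGS = $2,139 + $2,162 = $4,301
Ending inventory: 199 @ $24 + 136 @ $24 + 20 @ $23 = $8,500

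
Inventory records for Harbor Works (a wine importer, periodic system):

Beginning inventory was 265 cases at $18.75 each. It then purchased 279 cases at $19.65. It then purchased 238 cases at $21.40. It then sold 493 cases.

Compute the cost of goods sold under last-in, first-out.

COGS = $10,103.95

Sale 1 (493) [LIFO — newest first]: 238 @ $21.40 + 255 @ $19.65 = $10,103.95
Ending inventory: 265 @ $18.75 + 24 @ $19.65 = $5,440.35
Check: goods available $15,544.30 = COGS $10,103.95 + ending $5,440.35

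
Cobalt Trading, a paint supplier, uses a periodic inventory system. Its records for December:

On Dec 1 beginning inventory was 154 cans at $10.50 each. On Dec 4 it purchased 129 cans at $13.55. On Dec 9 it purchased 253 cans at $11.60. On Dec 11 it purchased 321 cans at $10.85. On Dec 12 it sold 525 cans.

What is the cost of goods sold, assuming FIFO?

Dec 12, 525 sold [FIFO — oldest first]: 154 @ $10.50 + 129 @ $13.55 + 242 @ $11.60 = $6,172.15
Ending inventory: 11 @ $11.60 + 321 @ $10.85 = $3,610.45
Check: goods available $9,782.60 = COGS $6,172.15 + ending $3,610.45

COGS = $6,172.15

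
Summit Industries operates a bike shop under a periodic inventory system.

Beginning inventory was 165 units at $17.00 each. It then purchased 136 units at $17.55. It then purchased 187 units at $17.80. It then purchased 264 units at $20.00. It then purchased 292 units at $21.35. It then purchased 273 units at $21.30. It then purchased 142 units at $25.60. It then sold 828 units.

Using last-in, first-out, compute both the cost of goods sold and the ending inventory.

COGS = $18,104.30; ending inventory = $11,380.40

Sale 1 (828) [LIFO — newest first]: 142 @ $25.60 + 273 @ $21.30 + 292 @ $21.35 + 121 @ $20.00 = $18,104.30
Ending inventory: 165 @ $17.00 + 136 @ $17.55 + 187 @ $17.80 + 143 @ $20.00 = $11,380.40
Check: goods available $29,484.70 = COGS $18,104.30 + ending $11,380.40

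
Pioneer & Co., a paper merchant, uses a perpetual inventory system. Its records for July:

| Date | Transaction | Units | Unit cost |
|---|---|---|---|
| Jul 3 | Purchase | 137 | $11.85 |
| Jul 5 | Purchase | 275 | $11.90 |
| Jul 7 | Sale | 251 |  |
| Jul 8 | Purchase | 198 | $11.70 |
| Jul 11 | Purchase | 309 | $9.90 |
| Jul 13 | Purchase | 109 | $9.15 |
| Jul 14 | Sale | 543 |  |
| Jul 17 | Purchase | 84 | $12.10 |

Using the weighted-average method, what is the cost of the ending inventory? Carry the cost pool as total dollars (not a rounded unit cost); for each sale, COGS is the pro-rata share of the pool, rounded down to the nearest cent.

Ending inventory = $3,511.89

After Jul 3: 137 on hand, pool $1,623.45 (≈ $11.8500 each)
After Jul 5: 412 on hand, pool $4,895.95 (≈ $11.8834 each)
Jul 7, sell 251: 251/412 × $4,895.95 → $2,982.72
After Jul 8: 359 on hand, pool $4,229.83 (≈ $11.7823 each)
After Jul 11: 668 on hand, pool $7,288.93 (≈ $10.9116 each)
After Jul 13: 777 on hand, pool $8,286.28 (≈ $10.6645 each)
Jul 14, sell 543: 543/777 × $8,286.28 → $5,790.79
After Jul 17: 318 on hand, pool $3,511.89 (≈ $11.0437 each)
Total COGS = $2,982.72 + $5,790.79 = $8,773.51
Ending inventory (cost pool remaining) = $3,511.89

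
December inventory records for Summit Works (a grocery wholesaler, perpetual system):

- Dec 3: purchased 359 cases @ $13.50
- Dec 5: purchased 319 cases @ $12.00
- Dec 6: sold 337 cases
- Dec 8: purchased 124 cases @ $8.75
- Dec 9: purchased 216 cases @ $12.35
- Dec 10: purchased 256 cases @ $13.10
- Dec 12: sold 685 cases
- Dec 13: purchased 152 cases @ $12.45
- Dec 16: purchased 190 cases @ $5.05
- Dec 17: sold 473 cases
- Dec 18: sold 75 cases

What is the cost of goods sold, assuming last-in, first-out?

COGS = $18,011.60

Dec 6, 337 sold [LIFO — newest first]: 319 @ $12.00 + 18 @ $13.50 = $4,071.00
Dec 12, 685 sold [LIFO — newest first]: 256 @ $13.10 + 216 @ $12.35 + 124 @ $8.75 + 89 @ $13.50 = $8,307.70
Dec 17, 473 sold [LIFO — newest first]: 190 @ $5.05 + 152 @ $12.45 + 131 @ $13.50 = $4,620.40
Dec 18, 75 sold [LIFO — newest first]: 75 @ $13.50 = $1,012.50
Total COGS = $4,071.00 + $8,307.70 + $4,620.40 + $1,012.50 = $18,011.60
Ending inventory: 46 @ $13.50 = $621.00
Check: goods available $18,632.60 = COGS $18,011.60 + ending $621.00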